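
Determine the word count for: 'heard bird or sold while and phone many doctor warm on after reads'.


Counting words by splitting on spaces:
  Word 1: 'heard'
  Word 2: 'bird'
  Word 3: 'or'
  Word 4: 'sold'
  Word 5: 'while'
  Word 6: 'and'
  Word 7: 'phone'
  Word 8: 'many'
  Word 9: 'doctor'
  Word 10: 'warm'
  Word 11: 'on'
  Word 12: 'after'
  Word 13: 'reads'
Total words: 13

13


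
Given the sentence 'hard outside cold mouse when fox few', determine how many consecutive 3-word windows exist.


Word trigrams from [7] words:
  Trigram 1: (hard outside cold)
  Trigram 2: (outside cold mouse)
  Trigram 3: (cold mouse when)
  Trigram 4: (mouse when fox)
  Trigram 5: (when fox few)
Total word trigrams: 7 - 2 = 5

5


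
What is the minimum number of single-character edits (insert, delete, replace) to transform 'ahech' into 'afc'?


Building DP table for s1='ahech' (len 5) and s2='afc' (len 3):
       a  f  c
    0  1  2  3
  a 1  0  1  2
  h 2  1  1  2
  e 3  2  2  2
  c 4  3  3  2
  h 5  4  4  3
Edit distance = dp[5][3] = 3

3


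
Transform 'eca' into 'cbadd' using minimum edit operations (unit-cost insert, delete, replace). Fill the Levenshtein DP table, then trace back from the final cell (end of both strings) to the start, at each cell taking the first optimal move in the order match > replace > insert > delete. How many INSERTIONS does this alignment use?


Edit distance = 4. Backtracking from cell (3, 5) with preference match > replace > insert > delete,
then listing the resulting alignment 'eca' -> 'cbadd' left to right:
  Step 1: replace e->c
  Step 2: replace c->b
  Step 3: keep 'a'
  Step 4: insert 'd' [insertion #1]
  Step 5: insert 'd' [insertion #2]
Total insertions: 2

2


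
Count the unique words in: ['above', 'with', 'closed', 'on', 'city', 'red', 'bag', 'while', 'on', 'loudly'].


Listing all tokens and tracking unique types:
  Token 1: 'above' -> NEW (unique so far: 1)
  Token 2: 'with' -> NEW (unique so far: 2)
  Token 3: 'closed' -> NEW (unique so far: 3)
  Token 4: 'on' -> NEW (unique so far: 4)
  Token 5: 'city' -> NEW (unique so far: 5)
  Token 6: 'red' -> NEW (unique so far: 6)
  Token 7: 'bag' -> NEW (unique so far: 7)
  Token 8: 'while' -> NEW (unique so far: 8)
  Token 9: 'on' -> duplicate (unique so far: 8)
  Token 10: 'loudly' -> NEW (unique so far: 9)
Unique types: ('above', 'bag', 'city', 'closed', 'loudly', 'on', 'red', 'while', 'with')
Vocabulary size: 9

9


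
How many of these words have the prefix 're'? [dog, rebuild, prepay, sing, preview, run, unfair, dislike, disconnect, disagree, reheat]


Checking each word for prefix 're':
  'dog' -> no (count: 0)
  'rebuild' -> YES, starts with 're' (count: 1)
  'prepay' -> no (count: 1)
  'sing' -> no (count: 1)
  'preview' -> no (count: 1)
  'run' -> no (count: 1)
  'unfair' -> no (count: 1)
  'dislike' -> no (count: 1)
  'disconnect' -> no (count: 1)
  'disagree' -> no (count: 1)
  'reheat' -> YES, starts with 're' (count: 2)
Total with prefix 're': 2

2


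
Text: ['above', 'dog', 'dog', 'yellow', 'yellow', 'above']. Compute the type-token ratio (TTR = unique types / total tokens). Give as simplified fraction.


Tokens: 6
Unique types: ('above', 'dog', 'yellow') = 3
TTR = 3/6
Simplify: divide both by 3 -> 1/2
TTR = 1/2

1/2


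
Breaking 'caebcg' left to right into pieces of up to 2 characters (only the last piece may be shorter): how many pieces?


'caebcg' has 6 characters.
Chunking with max size 2:
  Chunk 1: 'ca' (positions 0-1)
  Chunk 2: 'eb' (positions 2-3)
  Chunk 3: 'cg' (positions 4-5)
Total chunks: ceil(6 / 2) = 3

3


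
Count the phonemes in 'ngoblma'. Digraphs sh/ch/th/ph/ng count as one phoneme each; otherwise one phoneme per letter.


Parsing 'ngoblma' greedily, digraphs first:
  'ng' -> digraph (1 consonant phoneme) (phonemes so far: 1)
  'o' -> vowel phoneme (phonemes so far: 2)
  'b' -> consonant phoneme (phonemes so far: 3)
  'l' -> consonant phoneme (phonemes so far: 4)
  'm' -> consonant phoneme (phonemes so far: 5)
  'a' -> vowel phoneme (phonemes so far: 6)
Total phonemes: 6

6


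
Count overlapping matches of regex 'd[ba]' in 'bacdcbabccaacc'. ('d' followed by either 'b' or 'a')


Pattern: d[ba] means 'd' followed by either 'b' or 'a'.
Scanning 'bacdcbabccaacc' position-by-position:
  Pos 0: window 'ba' -> no
  Pos 1: window 'ac' -> no
  Pos 2: window 'cd' -> no
  Pos 3: window 'dc' -> no
  Pos 4: window 'cb' -> no
  Pos 5: window 'ba' -> no
  Pos 6: window 'ab' -> no
  Pos 7: window 'bc' -> no
  Pos 8: window 'cc' -> no
  Pos 9: window 'ca' -> no
  Pos 10: window 'aa' -> no
  Pos 11: window 'ac' -> no
  Pos 12: window 'cc' -> no
  Pos 13: window 'c' -> no
Total matches: 0

0


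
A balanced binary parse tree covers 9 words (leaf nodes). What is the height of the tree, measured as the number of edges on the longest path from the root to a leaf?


In a balanced binary tree with n leaves the deepest leaf is ceil(log2(n)) edges below the root.
log2(9) = 3.1699
ceil(3.1699) = 4
height (edges) = 4

4


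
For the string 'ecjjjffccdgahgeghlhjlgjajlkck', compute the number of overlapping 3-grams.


String 'ecjjjffccdgahgeghlhjlgjajlkck' has length L = 29.
Number of overlapping n-grams = L - n + 1
Substituting: 29 - 3 + 1 = 27

27


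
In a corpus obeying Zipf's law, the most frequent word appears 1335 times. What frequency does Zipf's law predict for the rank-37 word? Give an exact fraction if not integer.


Zipf's law: freq(rank) = f1 / rank
f1 = 1335, rank = 37
freq = 1335 / 37
GCD(1335, 37) = 1
Simplified: 1335/37

1335/37


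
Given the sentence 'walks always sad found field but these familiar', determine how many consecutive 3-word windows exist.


Word trigrams from [8] words:
  Trigram 1: (walks always sad)
  Trigram 2: (always sad found)
  Trigram 3: (sad found field)
  Trigram 4: (found field but)
  Trigram 5: (field but these)
  Trigram 6: (but these familiar)
Total word trigrams: 8 - 2 = 6

6


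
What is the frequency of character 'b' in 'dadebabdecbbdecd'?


Scanning 'dadebabdecbbdecd' for 'b':
  Position 4: 'b' -> MATCH (count: 1)
  Position 6: 'b' -> MATCH (count: 2)
  Position 10: 'b' -> MATCH (count: 3)
  Position 11: 'b' -> MATCH (count: 4)
Total occurrences of 'b': 4

4


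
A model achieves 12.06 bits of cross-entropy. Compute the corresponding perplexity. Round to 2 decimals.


Perplexity formula: PP = 2^H
H = 12.06
PP = 2^12.06
Decompose: 2^12.06 = 2^12 * 2^0.06
2^12 = 4096, 2^0.06 ~ 1.0424658
PP ~ 4096 * 1.0424658 = 4269.9399168
Rounded to 2 decimals: 4269.94

4269.94


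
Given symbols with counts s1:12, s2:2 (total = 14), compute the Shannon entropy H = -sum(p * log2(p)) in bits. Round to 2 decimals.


Computing entropy H = -sum(p_i * log2(p_i)):
  s1: p = 12/14 = 0.8571, -p*log2(p) = 0.1906
  s2: p = 2/14 = 0.1429, -p*log2(p) = 0.4011
H = sum of terms = 0.5917
Rounded to 2 decimals: 0.59

0.59


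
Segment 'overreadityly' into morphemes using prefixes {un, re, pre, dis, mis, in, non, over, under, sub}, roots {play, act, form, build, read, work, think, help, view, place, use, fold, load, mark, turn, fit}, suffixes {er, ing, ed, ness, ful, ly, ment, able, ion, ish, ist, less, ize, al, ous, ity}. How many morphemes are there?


Segmenting 'overreadityly' against the inventory:
  'over' -> prefix (morpheme 1)
  'read' -> root (morpheme 2)
  'ity' -> suffix (morpheme 3)
  'ly' -> suffix (morpheme 4)
Total morphemes: 4

4


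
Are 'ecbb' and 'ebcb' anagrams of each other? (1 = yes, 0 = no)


Sort characters of 'ecbb': 'bbce'
Sort characters of 'ebcb': 'bbce'
Sorted forms match -> they ARE anagrams
Result: 1

1


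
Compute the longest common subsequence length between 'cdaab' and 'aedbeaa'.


DP table for LCS of 'cdaab' and 'aedbeaa':
       a  e  d  b  e  a  a
    0  0  0  0  0  0  0  0
  c 0  0  0  0  0  0  0  0
  d 0  0  0  1  1  1  1  1
  a 0  1  1  1  1  1  2  2
  a 0  1  1  1  1  1  2  3
  b 0  1  1  1  2  2  2  3
LCS: 'daa'
LCS length = 3

3


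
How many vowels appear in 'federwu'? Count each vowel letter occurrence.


Scanning each character of 'federwu':
  Position 1: 'f' -> consonant (running count: 0)
  Position 2: 'e' -> vowel (running count: 1)
  Position 3: 'd' -> consonant (running count: 1)
  Position 4: 'e' -> vowel (running count: 2)
  Position 5: 'r' -> consonant (running count: 2)
  Position 6: 'w' -> consonant (running count: 2)
  Position 7: 'u' -> vowel (running count: 3)
Total vowels: 3

3


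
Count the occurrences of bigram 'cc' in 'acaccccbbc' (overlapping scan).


Scanning 'acaccccbbc' for bigram 'cc':
  Position 0: 'ac' -> no
  Position 1: 'ca' -> no
  Position 2: 'ac' -> no
  Position 3: 'cc' -> MATCH
  Position 4: 'cc' -> MATCH
  Position 5: 'cc' -> MATCH
  Position 6: 'cb' -> no
  Position 7: 'bb' -> no
  Position 8: 'bc' -> no
Total matches: 3

3


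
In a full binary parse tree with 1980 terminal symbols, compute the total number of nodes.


Leaf nodes (terminals): 1980
Internal nodes = n - 1 = 1980 - 1 = 1979
Total = leaves + internal = 1980 + 1979 = 3959

3959


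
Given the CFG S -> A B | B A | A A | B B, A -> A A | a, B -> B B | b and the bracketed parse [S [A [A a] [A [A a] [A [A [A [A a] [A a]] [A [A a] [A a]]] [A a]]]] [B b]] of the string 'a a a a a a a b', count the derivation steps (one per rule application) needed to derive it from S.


Every bracketed nonterminal node [X ...] in the tree is produced by exactly one rule application.
Reading the tree off as a leftmost derivation:
  Step 1: S  =>  A B   (applied S -> A B)
  Step 2: A B  =>  A A B   (applied A -> A A)
  Step 3: A A B  =>  a A B   (applied A -> a)
  Step 4: a A B  =>  a A A B   (applied A -> A A)
  Step 5: a A A B  =>  a a A B   (applied A -> a)
  Step 6: a a A B  =>  a a A A B   (applied A -> A A)
  Step 7: a a A A B  =>  a a A A A B   (applied A -> A A)
  Step 8: a a A A A B  =>  a a A A A A B   (applied A -> A A)
  Step 9: a a A A A A B  =>  a a a A A A B   (applied A -> a)
  Step 10: a a a A A A B  =>  a a a a A A B   (applied A -> a)
  Step 11: a a a a A A B  =>  a a a a A A A B   (applied A -> A A)
  Step 12: a a a a A A A B  =>  a a a a a A A B   (applied A -> a)
  Step 13: a a a a a A A B  =>  a a a a a a A B   (applied A -> a)
  Step 14: a a a a a a A B  =>  a a a a a a a B   (applied A -> a)
  Step 15: a a a a a a a B  =>  a a a a a a a b   (applied B -> b)
Final yield: a a a a a a a b
Total rewrite steps: 15

15


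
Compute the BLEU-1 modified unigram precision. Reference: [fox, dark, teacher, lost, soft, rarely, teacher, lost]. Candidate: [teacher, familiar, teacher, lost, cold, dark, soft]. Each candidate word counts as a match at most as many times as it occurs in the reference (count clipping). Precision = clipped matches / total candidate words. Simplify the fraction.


Reference word counts: {'dark': 1, 'fox': 1, 'lost': 2, 'rarely': 1, 'soft': 1, 'teacher': 2}
Checking each candidate word (with clipping):
  'teacher' -> in reference (ref count 2, used 1/2) -> match (matches: 1)
  'familiar' -> not in reference -> no match (matches: 1)
  'teacher' -> in reference (ref count 2, used 2/2) -> match (matches: 2)
  'lost' -> in reference (ref count 2, used 1/2) -> match (matches: 3)
  'cold' -> not in reference -> no match (matches: 3)
  'dark' -> in reference (ref count 1, used 1/1) -> match (matches: 4)
  'soft' -> in reference (ref count 1, used 1/1) -> match (matches: 5)
Clipped matches: 5, Candidate length: 7
Precision = 5/7

5/7


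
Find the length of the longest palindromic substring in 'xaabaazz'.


Scanning 'xaabaazz' for palindromic substrings.
Substring at positions 1-5: 'aabaa'.
Check: reverse('aabaa') = 'aabaa' -> palindrome confirmed.
Neighbouring characters ('x' / 'z') break symmetry, so it cannot extend further.
No longer palindromic substring exists; longest length = 5

5


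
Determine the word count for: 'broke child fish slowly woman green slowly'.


Counting words by splitting on spaces:
  Word 1: 'broke'
  Word 2: 'child'
  Word 3: 'fish'
  Word 4: 'slowly'
  Word 5: 'woman'
  Word 6: 'green'
  Word 7: 'slowly'
Total words: 7

7


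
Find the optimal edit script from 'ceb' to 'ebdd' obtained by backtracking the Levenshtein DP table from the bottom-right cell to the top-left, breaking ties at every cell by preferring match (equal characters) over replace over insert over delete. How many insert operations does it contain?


Edit distance = 3. Backtracking from cell (3, 4) with preference match > replace > insert > delete,
then listing the resulting alignment 'ceb' -> 'ebdd' left to right:
  Step 1: delete 'c'
  Step 2: keep 'e'
  Step 3: keep 'b'
  Step 4: insert 'd' [insertion #1]
  Step 5: insert 'd' [insertion #2]
Total insertions: 2

2


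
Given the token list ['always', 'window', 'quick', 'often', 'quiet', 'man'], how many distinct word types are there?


Listing all tokens and tracking unique types:
  Token 1: 'always' -> NEW (unique so far: 1)
  Token 2: 'window' -> NEW (unique so far: 2)
  Token 3: 'quick' -> NEW (unique so far: 3)
  Token 4: 'often' -> NEW (unique so far: 4)
  Token 5: 'quiet' -> NEW (unique so far: 5)
  Token 6: 'man' -> NEW (unique so far: 6)
Unique types: ('always', 'man', 'often', 'quick', 'quiet', 'window')
Vocabulary size: 6

6


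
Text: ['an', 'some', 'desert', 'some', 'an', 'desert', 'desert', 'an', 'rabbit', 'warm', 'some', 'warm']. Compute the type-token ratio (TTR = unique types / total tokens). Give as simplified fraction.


Tokens: 12
Unique types: ('an', 'desert', 'rabbit', 'some', 'warm') = 5
TTR = 5/12
Already in lowest terms.

5/12


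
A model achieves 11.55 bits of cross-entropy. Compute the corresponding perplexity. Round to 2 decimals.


Perplexity formula: PP = 2^H
H = 11.55
PP = 2^11.55
Decompose: 2^11.55 = 2^11 * 2^0.55
2^11 = 2048, 2^0.55 ~ 1.4640857
PP ~ 2048 * 1.4640857 = 2998.4475136
Rounded to 2 decimals: 2998.45

2998.45


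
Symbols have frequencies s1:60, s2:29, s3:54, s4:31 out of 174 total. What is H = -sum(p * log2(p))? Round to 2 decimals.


Computing entropy H = -sum(p_i * log2(p_i)):
  s1: p = 60/174 = 0.3448, -p*log2(p) = 0.5297
  s2: p = 29/174 = 0.1667, -p*log2(p) = 0.4308
  s3: p = 54/174 = 0.3103, -p*log2(p) = 0.5239
  s4: p = 31/174 = 0.1782, -p*log2(p) = 0.4434
H = sum of terms = 1.9278
Rounded to 2 decimals: 1.93

1.93


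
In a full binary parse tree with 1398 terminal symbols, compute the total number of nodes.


Leaf nodes (terminals): 1398
Internal nodes = n - 1 = 1398 - 1 = 1397
Total = leaves + internal = 1398 + 1397 = 2795

2795


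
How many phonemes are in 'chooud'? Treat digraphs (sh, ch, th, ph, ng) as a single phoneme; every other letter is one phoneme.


Parsing 'chooud' greedily, digraphs first:
  'ch' -> digraph (1 consonant phoneme) (phonemes so far: 1)
  'o' -> vowel phoneme (phonemes so far: 2)
  'o' -> vowel phoneme (phonemes so far: 3)
  'u' -> vowel phoneme (phonemes so far: 4)
  'd' -> consonant phoneme (phonemes so far: 5)
Total phonemes: 5

5


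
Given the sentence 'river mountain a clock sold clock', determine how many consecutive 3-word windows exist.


Word trigrams from [6] words:
  Trigram 1: (river mountain a)
  Trigram 2: (mountain a clock)
  Trigram 3: (a clock sold)
  Trigram 4: (clock sold clock)
Total word trigrams: 6 - 2 = 4

4


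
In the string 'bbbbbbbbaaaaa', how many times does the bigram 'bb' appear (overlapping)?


Scanning 'bbbbbbbbaaaaa' for bigram 'bb':
  Position 0: 'bb' -> MATCH
  Position 1: 'bb' -> MATCH
  Position 2: 'bb' -> MATCH
  Position 3: 'bb' -> MATCH
  Position 4: 'bb' -> MATCH
  Position 5: 'bb' -> MATCH
  Position 6: 'bb' -> MATCH
  Position 7: 'ba' -> no
  Position 8: 'aa' -> no
  Position 9: 'aa' -> no
  Position 10: 'aa' -> no
  Position 11: 'aa' -> no
Total matches: 7

7


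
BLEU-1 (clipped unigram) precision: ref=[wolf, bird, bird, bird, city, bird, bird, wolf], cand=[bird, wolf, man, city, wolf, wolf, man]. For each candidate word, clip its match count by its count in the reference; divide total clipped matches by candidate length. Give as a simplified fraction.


Reference word counts: {'bird': 5, 'city': 1, 'wolf': 2}
Checking each candidate word (with clipping):
  'bird' -> in reference (ref count 5, used 1/5) -> match (matches: 1)
  'wolf' -> in reference (ref count 2, used 1/2) -> match (matches: 2)
  'man' -> not in reference -> no match (matches: 2)
  'city' -> in reference (ref count 1, used 1/1) -> match (matches: 3)
  'wolf' -> in reference (ref count 2, used 2/2) -> match (matches: 4)
  'wolf' -> ref count 2 already used up (2/2) -> clipped, no match (matches: 4)
  'man' -> not in reference -> no match (matches: 4)
Clipped matches: 4, Candidate length: 7
Precision = 4/7

4/7


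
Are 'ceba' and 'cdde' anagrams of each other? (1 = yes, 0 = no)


Sort characters of 'ceba': 'abce'
Sort characters of 'cdde': 'cdde'
Sorted forms differ -> they are NOT anagrams
Result: 0

0


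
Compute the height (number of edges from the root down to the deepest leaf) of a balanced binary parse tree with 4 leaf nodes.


In a balanced binary tree with n leaves the deepest leaf is ceil(log2(n)) edges below the root.
log2(4) = 2.0000
ceil(2.0000) = 2
height (edges) = 2

2


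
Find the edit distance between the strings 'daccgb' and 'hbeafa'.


Building DP table for s1='daccgb' (len 6) and s2='hbeafa' (len 6):
       h  b  e  a  f  a
    0  1  2  3  4  5  6
  d 1  1  2  3  4  5  6
  a 2  2  2  3  3  4  5
  c 3  3  3  3  4  4  5
  c 4  4  4  4  4  5  5
  g 5  5  5  5  5  5  6
  b 6  6  5  6  6  6  6
Edit distance = dp[6][6] = 6

6


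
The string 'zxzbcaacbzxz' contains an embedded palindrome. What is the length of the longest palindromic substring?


Scanning 'zxzbcaacbzxz' for palindromic substrings.
Substring at positions 0-11: 'zxzbcaacbzxz'.
Check: reverse('zxzbcaacbzxz') = 'zxzbcaacbzxz' -> palindrome confirmed.
No longer palindromic substring exists; longest length = 12

12


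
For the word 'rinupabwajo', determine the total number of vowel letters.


Scanning each character of 'rinupabwajo':
  Position 1: 'r' -> consonant (running count: 0)
  Position 2: 'i' -> vowel (running count: 1)
  Position 3: 'n' -> consonant (running count: 1)
  Position 4: 'u' -> vowel (running count: 2)
  Position 5: 'p' -> consonant (running count: 2)
  Position 6: 'a' -> vowel (running count: 3)
  Position 7: 'b' -> consonant (running count: 3)
  Position 8: 'w' -> consonant (running count: 3)
  Position 9: 'a' -> vowel (running count: 4)
  Position 10: 'j' -> consonant (running count: 4)
  Position 11: 'o' -> vowel (running count: 5)
Total vowels: 5

5


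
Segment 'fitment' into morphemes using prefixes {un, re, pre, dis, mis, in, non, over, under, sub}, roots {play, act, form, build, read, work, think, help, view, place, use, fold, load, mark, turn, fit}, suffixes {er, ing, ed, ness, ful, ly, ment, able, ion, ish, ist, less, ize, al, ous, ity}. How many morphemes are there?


Segmenting 'fitment' against the inventory:
  'fit' -> root (morpheme 1)
  'ment' -> suffix (morpheme 2)
Total morphemes: 2

2


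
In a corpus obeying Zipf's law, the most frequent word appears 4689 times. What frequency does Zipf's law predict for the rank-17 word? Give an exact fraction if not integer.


Zipf's law: freq(rank) = f1 / rank
f1 = 4689, rank = 17
freq = 4689 / 17
GCD(4689, 17) = 1
Simplified: 4689/17

4689/17


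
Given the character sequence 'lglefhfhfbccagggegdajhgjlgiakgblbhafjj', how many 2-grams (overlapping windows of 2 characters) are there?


String 'lglefhfhfbccagggegdajhgjlgiakgblbhafjj' has length L = 38.
Number of overlapping n-grams = L - n + 1
Substituting: 38 - 2 + 1 = 37

37


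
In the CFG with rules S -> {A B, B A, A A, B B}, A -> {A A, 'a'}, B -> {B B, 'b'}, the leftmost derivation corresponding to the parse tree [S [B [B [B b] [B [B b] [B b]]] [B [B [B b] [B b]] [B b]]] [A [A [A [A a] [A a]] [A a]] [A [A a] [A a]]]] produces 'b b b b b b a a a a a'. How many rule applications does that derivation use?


Every bracketed nonterminal node [X ...] in the tree is produced by exactly one rule application.
Reading the tree off as a leftmost derivation:
  Step 1: S  =>  B A   (applied S -> B A)
  Step 2: B A  =>  B B A   (applied B -> B B)
  Step 3: B B A  =>  B B B A   (applied B -> B B)
  Step 4: B B B A  =>  b B B A   (applied B -> b)
  Step 5: b B B A  =>  b B B B A   (applied B -> B B)
  Step 6: b B B B A  =>  b b B B A   (applied B -> b)
  Step 7: b b B B A  =>  b b b B A   (applied B -> b)
  Step 8: b b b B A  =>  b b b B B A   (applied B -> B B)
  Step 9: b b b B B A  =>  b b b B B B A   (applied B -> B B)
  Step 10: b b b B B B A  =>  b b b b B B A   (applied B -> b)
  Step 11: b b b b B B A  =>  b b b b b B A   (applied B -> b)
  Step 12: b b b b b B A  =>  b b b b b b A   (applied B -> b)
  Step 13: b b b b b b A  =>  b b b b b b A A   (applied A -> A A)
  Step 14: b b b b b b A A  =>  b b b b b b A A A   (applied A -> A A)
  Step 15: b b b b b b A A A  =>  b b b b b b A A A A   (applied A -> A A)
  Step 16: b b b b b b A A A A  =>  b b b b b b a A A A   (applied A -> a)
  Step 17: b b b b b b a A A A  =>  b b b b b b a a A A   (applied A -> a)
  Step 18: b b b b b b a a A A  =>  b b b b b b a a a A   (applied A -> a)
  Step 19: b b b b b b a a a A  =>  b b b b b b a a a A A   (applied A -> A A)
  Step 20: b b b b b b a a a A A  =>  b b b b b b a a a a A   (applied A -> a)
  Step 21: b b b b b b a a a a A  =>  b b b b b b a a a a a   (applied A -> a)
Final yield: b b b b b b a a a a a
Total rewrite steps: 21

21


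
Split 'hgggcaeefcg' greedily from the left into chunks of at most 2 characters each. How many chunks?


'hgggcaeefcg' has 11 characters.
Chunking with max size 2:
  Chunk 1: 'hg' (positions 0-1)
  Chunk 2: 'gg' (positions 2-3)
  Chunk 3: 'ca' (positions 4-5)
  Chunk 4: 'ee' (positions 6-7)
  Chunk 5: 'fc' (positions 8-9)
  Chunk 6: 'g' (positions 10-10)
Total chunks: ceil(11 / 2) = 6

6


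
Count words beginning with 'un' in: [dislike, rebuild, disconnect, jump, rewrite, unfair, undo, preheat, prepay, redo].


Checking each word for prefix 'un':
  'dislike' -> no (count: 0)
  'rebuild' -> no (count: 0)
  'disconnect' -> no (count: 0)
  'jump' -> no (count: 0)
  'rewrite' -> no (count: 0)
  'unfair' -> YES, starts with 'un' (count: 1)
  'undo' -> YES, starts with 'un' (count: 2)
  'preheat' -> no (count: 2)
  'prepay' -> no (count: 2)
  'redo' -> no (count: 2)
Total with prefix 'un': 2

2


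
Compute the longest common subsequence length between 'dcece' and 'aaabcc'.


DP table for LCS of 'dcece' and 'aaabcc':
       a  a  a  b  c  c
    0  0  0  0  0  0  0
  d 0  0  0  0  0  0  0
  c 0  0  0  0  0  1  1
  e 0  0  0  0  0  1  1
  c 0  0  0  0  0  1  2
  e 0  0  0  0  0  1  2
LCS: 'cc'
LCS length = 2

2


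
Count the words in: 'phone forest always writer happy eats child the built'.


Counting words by splitting on spaces:
  Word 1: 'phone'
  Word 2: 'forest'
  Word 3: 'always'
  Word 4: 'writer'
  Word 5: 'happy'
  Word 6: 'eats'
  Word 7: 'child'
  Word 8: 'the'
  Word 9: 'built'
Total words: 9

9


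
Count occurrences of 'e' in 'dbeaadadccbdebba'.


Scanning 'dbeaadadccbdebba' for 'e':
  Position 2: 'e' -> MATCH (count: 1)
  Position 12: 'e' -> MATCH (count: 2)
Total occurrences of 'e': 2

2


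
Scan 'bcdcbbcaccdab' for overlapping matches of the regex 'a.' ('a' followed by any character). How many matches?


Pattern: a. means 'a' followed by any character.
Scanning 'bcdcbbcaccdab' position-by-position:
  Pos 0: window 'bc' -> no
  Pos 1: window 'cd' -> no
  Pos 2: window 'dc' -> no
  Pos 3: window 'cb' -> no
  Pos 4: window 'bb' -> no
  Pos 5: window 'bc' -> no
  Pos 6: window 'ca' -> no
  Pos 7: window 'ac' -> MATCH
  Pos 8: window 'cc' -> no
  Pos 9: window 'cd' -> no
  Pos 10: window 'da' -> no
  Pos 11: window 'ab' -> MATCH
  Pos 12: window 'b' -> no
Total matches: 2

2


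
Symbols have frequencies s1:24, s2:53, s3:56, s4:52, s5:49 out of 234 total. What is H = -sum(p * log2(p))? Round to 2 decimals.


Computing entropy H = -sum(p_i * log2(p_i)):
  s1: p = 24/234 = 0.1026, -p*log2(p) = 0.3370
  s2: p = 53/234 = 0.2265, -p*log2(p) = 0.4853
  s3: p = 56/234 = 0.2393, -p*log2(p) = 0.4937
  s4: p = 52/234 = 0.2222, -p*log2(p) = 0.4822
  s5: p = 49/234 = 0.2094, -p*log2(p) = 0.4723
H = sum of terms = 2.2705
Rounded to 2 decimals: 2.27

2.27


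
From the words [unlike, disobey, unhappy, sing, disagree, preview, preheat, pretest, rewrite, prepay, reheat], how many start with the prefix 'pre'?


Checking each word for prefix 'pre':
  'unlike' -> no (count: 0)
  'disobey' -> no (count: 0)
  'unhappy' -> no (count: 0)
  'sing' -> no (count: 0)
  'disagree' -> no (count: 0)
  'preview' -> YES, starts with 'pre' (count: 1)
  'preheat' -> YES, starts with 'pre' (count: 2)
  'pretest' -> YES, starts with 'pre' (count: 3)
  'rewrite' -> no (count: 3)
  'prepay' -> YES, starts with 'pre' (count: 4)
  'reheat' -> no (count: 4)
Total with prefix 'pre': 4

4


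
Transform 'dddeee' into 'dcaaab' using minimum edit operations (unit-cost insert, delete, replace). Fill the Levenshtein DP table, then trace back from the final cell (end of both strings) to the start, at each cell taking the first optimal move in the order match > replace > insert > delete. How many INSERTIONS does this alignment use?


Edit distance = 5. Backtracking from cell (6, 6) with preference match > replace > insert > delete,
then listing the resulting alignment 'dddeee' -> 'dcaaab' left to right:
  Step 1: keep 'd'
  Step 2: replace d->c
  Step 3: replace d->a
  Step 4: replace e->a
  Step 5: replace e->a
  Step 6: replace e->b
Total insertions: 0

0


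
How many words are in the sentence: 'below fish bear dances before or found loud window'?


Counting words by splitting on spaces:
  Word 1: 'below'
  Word 2: 'fish'
  Word 3: 'bear'
  Word 4: 'dances'
  Word 5: 'before'
  Word 6: 'or'
  Word 7: 'found'
  Word 8: 'loud'
  Word 9: 'window'
Total words: 9

9


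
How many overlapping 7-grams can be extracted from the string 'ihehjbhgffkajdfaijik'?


String 'ihehjbhgffkajdfaijik' has length L = 20.
Number of overlapping n-grams = L - n + 1
Substituting: 20 - 7 + 1 = 14

14


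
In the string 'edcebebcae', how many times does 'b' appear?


Scanning 'edcebebcae' for 'b':
  Position 4: 'b' -> MATCH (count: 1)
  Position 6: 'b' -> MATCH (count: 2)
Total occurrences of 'b': 2

2


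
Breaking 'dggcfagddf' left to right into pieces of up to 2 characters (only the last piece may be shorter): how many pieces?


'dggcfagddf' has 10 characters.
Chunking with max size 2:
  Chunk 1: 'dg' (positions 0-1)
  Chunk 2: 'gc' (positions 2-3)
  Chunk 3: 'fa' (positions 4-5)
  Chunk 4: 'gd' (positions 6-7)
  Chunk 5: 'df' (positions 8-9)
Total chunks: ceil(10 / 2) = 5

5


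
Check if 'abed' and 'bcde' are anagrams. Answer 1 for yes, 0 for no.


Sort characters of 'abed': 'abde'
Sort characters of 'bcde': 'bcde'
Sorted forms differ -> they are NOT anagrams
Result: 0

0


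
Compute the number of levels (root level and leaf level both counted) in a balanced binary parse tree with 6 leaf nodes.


In a balanced binary tree with n leaves the deepest leaf is ceil(log2(n)) edges below the root,
so counting node levels inclusive of root and leaves gives ceil(log2(n)) + 1 levels.
log2(6) = 2.5850
ceil(2.5850) = 3
levels = 3 + 1 = 4

4


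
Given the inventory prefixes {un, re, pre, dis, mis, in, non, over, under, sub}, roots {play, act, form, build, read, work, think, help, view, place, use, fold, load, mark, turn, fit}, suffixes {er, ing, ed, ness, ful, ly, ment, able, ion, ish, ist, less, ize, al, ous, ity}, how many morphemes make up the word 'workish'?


Segmenting 'workish' against the inventory:
  'work' -> root (morpheme 1)
  'ish' -> suffix (morpheme 2)
Total morphemes: 2

2


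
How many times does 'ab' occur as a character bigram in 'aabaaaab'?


Scanning 'aabaaaab' for bigram 'ab':
  Position 0: 'aa' -> no
  Position 1: 'ab' -> MATCH
  Position 2: 'ba' -> no
  Position 3: 'aa' -> no
  Position 4: 'aa' -> no
  Position 5: 'aa' -> no
  Position 6: 'ab' -> MATCH
Total matches: 2

2


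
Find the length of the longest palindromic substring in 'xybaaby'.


Scanning 'xybaaby' for palindromic substrings.
Substring at positions 1-6: 'ybaaby'.
Check: reverse('ybaaby') = 'ybaaby' -> palindrome confirmed.
Neighbouring characters ('x' / '-') break symmetry, so it cannot extend further.
No longer palindromic substring exists; longest length = 6

6


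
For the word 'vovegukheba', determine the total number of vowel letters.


Scanning each character of 'vovegukheba':
  Position 1: 'v' -> consonant (running count: 0)
  Position 2: 'o' -> vowel (running count: 1)
  Position 3: 'v' -> consonant (running count: 1)
  Position 4: 'e' -> vowel (running count: 2)
  Position 5: 'g' -> consonant (running count: 2)
  Position 6: 'u' -> vowel (running count: 3)
  Position 7: 'k' -> consonant (running count: 3)
  Position 8: 'h' -> consonant (running count: 3)
  Position 9: 'e' -> vowel (running count: 4)
  Position 10: 'b' -> consonant (running count: 4)
  Position 11: 'a' -> vowel (running count: 5)
Total vowels: 5

5


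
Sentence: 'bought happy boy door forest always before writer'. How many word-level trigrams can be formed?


Word trigrams from [8] words:
  Trigram 1: (bought happy boy)
  Trigram 2: (happy boy door)
  Trigram 3: (boy door forest)
  Trigram 4: (door forest always)
  Trigram 5: (forest always before)
  Trigram 6: (always before writer)
Total word trigrams: 8 - 2 = 6

6


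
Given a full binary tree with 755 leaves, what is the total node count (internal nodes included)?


Leaf nodes (terminals): 755
Internal nodes = n - 1 = 755 - 1 = 754
Total = leaves + internal = 755 + 754 = 1509

1509


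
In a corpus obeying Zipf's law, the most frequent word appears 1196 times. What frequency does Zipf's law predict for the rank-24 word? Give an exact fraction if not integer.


Zipf's law: freq(rank) = f1 / rank
f1 = 1196, rank = 24
freq = 1196 / 24
GCD(1196, 24) = 4
Simplified: 299/6

299/6


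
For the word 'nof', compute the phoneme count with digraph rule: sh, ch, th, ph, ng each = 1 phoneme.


Parsing 'nof' greedily, digraphs first:
  'n' -> consonant phoneme (phonemes so far: 1)
  'o' -> vowel phoneme (phonemes so far: 2)
  'f' -> consonant phoneme (phonemes so far: 3)
Total phonemes: 3

3


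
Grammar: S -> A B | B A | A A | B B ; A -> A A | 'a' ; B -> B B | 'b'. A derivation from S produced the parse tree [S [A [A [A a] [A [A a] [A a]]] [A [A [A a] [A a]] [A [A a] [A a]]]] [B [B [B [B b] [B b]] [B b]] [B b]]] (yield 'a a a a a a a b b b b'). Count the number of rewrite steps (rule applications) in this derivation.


Every bracketed nonterminal node [X ...] in the tree is produced by exactly one rule application.
Reading the tree off as a leftmost derivation:
  Step 1: S  =>  A B   (applied S -> A B)
  Step 2: A B  =>  A A B   (applied A -> A A)
  Step 3: A A B  =>  A A A B   (applied A -> A A)
  Step 4: A A A B  =>  a A A B   (applied A -> a)
  Step 5: a A A B  =>  a A A A B   (applied A -> A A)
  Step 6: a A A A B  =>  a a A A B   (applied A -> a)
  Step 7: a a A A B  =>  a a a A B   (applied A -> a)
  Step 8: a a a A B  =>  a a a A A B   (applied A -> A A)
  Step 9: a a a A A B  =>  a a a A A A B   (applied A -> A A)
  Step 10: a a a A A A B  =>  a a a a A A B   (applied A -> a)
  Step 11: a a a a A A B  =>  a a a a a A B   (applied A -> a)
  Step 12: a a a a a A B  =>  a a a a a A A B   (applied A -> A A)
  Step 13: a a a a a A A B  =>  a a a a a a A B   (applied A -> a)
  Step 14: a a a a a a A B  =>  a a a a a a a B   (applied A -> a)
  Step 15: a a a a a a a B  =>  a a a a a a a B B   (applied B -> B B)
  Step 16: a a a a a a a B B  =>  a a a a a a a B B B   (applied B -> B B)
  Step 17: a a a a a a a B B B  =>  a a a a a a a B B B B   (applied B -> B B)
  Step 18: a a a a a a a B B B B  =>  a a a a a a a b B B B   (applied B -> b)
  Step 19: a a a a a a a b B B B  =>  a a a a a a a b b B B   (applied B -> b)
  Step 20: a a a a a a a b b B B  =>  a a a a a a a b b b B   (applied B -> b)
  Step 21: a a a a a a a b b b B  =>  a a a a a a a b b b b   (applied B -> b)
Final yield: a a a a a a a b b b b
Total rewrite steps: 21

21


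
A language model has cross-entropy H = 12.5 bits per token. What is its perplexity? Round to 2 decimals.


Perplexity formula: PP = 2^H
H = 12.5
PP = 2^12.5
Decompose: 2^12.5 = 2^12 * 2^0.5 = 2^12 * sqrt(2)
2^12 = 4096, sqrt(2) ~ 1.4142136
PP ~ 4096 * 1.4142136 = 5792.6189056
Rounded to 2 decimals: 5792.62

5792.62


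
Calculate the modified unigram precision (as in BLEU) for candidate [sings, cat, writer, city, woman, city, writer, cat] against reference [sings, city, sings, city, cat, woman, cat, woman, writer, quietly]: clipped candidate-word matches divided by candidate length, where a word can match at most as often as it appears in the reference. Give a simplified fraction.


Reference word counts: {'cat': 2, 'city': 2, 'quietly': 1, 'sings': 2, 'woman': 2, 'writer': 1}
Checking each candidate word (with clipping):
  'sings' -> in reference (ref count 2, used 1/2) -> match (matches: 1)
  'cat' -> in reference (ref count 2, used 1/2) -> match (matches: 2)
  'writer' -> in reference (ref count 1, used 1/1) -> match (matches: 3)
  'city' -> in reference (ref count 2, used 1/2) -> match (matches: 4)
  'woman' -> in reference (ref count 2, used 1/2) -> match (matches: 5)
  'city' -> in reference (ref count 2, used 2/2) -> match (matches: 6)
  'writer' -> ref count 1 already used up (1/1) -> clipped, no match (matches: 6)
  'cat' -> in reference (ref count 2, used 2/2) -> match (matches: 7)
Clipped matches: 7, Candidate length: 8
Precision = 7/8

7/8


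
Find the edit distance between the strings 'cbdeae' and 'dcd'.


Building DP table for s1='cbdeae' (len 6) and s2='dcd' (len 3):
       d  c  d
    0  1  2  3
  c 1  1  1  2
  b 2  2  2  2
  d 3  2  3  2
  e 4  3  3  3
  a 5  4  4  4
  e 6  5  5  5
Edit distance = dp[6][3] = 5

5


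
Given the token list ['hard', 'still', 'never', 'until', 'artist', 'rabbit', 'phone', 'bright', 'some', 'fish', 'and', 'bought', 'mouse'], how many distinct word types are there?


Listing all tokens and tracking unique types:
  Token 1: 'hard' -> NEW (unique so far: 1)
  Token 2: 'still' -> NEW (unique so far: 2)
  Token 3: 'never' -> NEW (unique so far: 3)
  Token 4: 'until' -> NEW (unique so far: 4)
  Token 5: 'artist' -> NEW (unique so far: 5)
  Token 6: 'rabbit' -> NEW (unique so far: 6)
  Token 7: 'phone' -> NEW (unique so far: 7)
  Token 8: 'bright' -> NEW (unique so far: 8)
  Token 9: 'some' -> NEW (unique so far: 9)
  Token 10: 'fish' -> NEW (unique so far: 10)
  Token 11: 'and' -> NEW (unique so far: 11)
  Token 12: 'bought' -> NEW (unique so far: 12)
  Token 13: 'mouse' -> NEW (unique so far: 13)
Unique types: ('and', 'artist', 'bought', 'bright', 'fish', 'hard', 'mouse', 'never', 'phone', 'rabbit', 'some', 'still', 'until')
Vocabulary size: 13

13


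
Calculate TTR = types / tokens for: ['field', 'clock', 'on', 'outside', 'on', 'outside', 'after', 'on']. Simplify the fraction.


Tokens: 8
Unique types: ('after', 'clock', 'field', 'on', 'outside') = 5
TTR = 5/8
Already in lowest terms.

5/8


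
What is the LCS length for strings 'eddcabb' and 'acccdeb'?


DP table for LCS of 'eddcabb' and 'acccdeb':
       a  c  c  c  d  e  b
    0  0  0  0  0  0  0  0
  e 0  0  0  0  0  0  1  1
  d 0  0  0  0  0  1  1  1
  d 0  0  0  0  0  1  1  1
  c 0  0  1  1  1  1  1  1
  a 0  1  1  1  1  1  1  1
  b 0  1  1  1  1  1  1  2
  b 0  1  1  1  1  1  1  2
LCS: 'eb'
LCS length = 2

2


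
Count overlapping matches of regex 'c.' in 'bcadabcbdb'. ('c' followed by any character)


Pattern: c. means 'c' followed by any character.
Scanning 'bcadabcbdb' position-by-position:
  Pos 0: window 'bc' -> no
  Pos 1: window 'ca' -> MATCH
  Pos 2: window 'ad' -> no
  Pos 3: window 'da' -> no
  Pos 4: window 'ab' -> no
  Pos 5: window 'bc' -> no
  Pos 6: window 'cb' -> MATCH
  Pos 7: window 'bd' -> no
  Pos 8: window 'db' -> no
  Pos 9: window 'b' -> no
Total matches: 2

2


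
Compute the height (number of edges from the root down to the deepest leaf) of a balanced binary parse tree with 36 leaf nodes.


In a balanced binary tree with n leaves the deepest leaf is ceil(log2(n)) edges below the root.
log2(36) = 5.1699
ceil(5.1699) = 6
height (edges) = 6

6


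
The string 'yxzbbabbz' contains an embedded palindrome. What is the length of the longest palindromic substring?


Scanning 'yxzbbabbz' for palindromic substrings.
Substring at positions 2-8: 'zbbabbz'.
Check: reverse('zbbabbz') = 'zbbabbz' -> palindrome confirmed.
Neighbouring characters ('x' / '-') break symmetry, so it cannot extend further.
No longer palindromic substring exists; longest length = 7

7


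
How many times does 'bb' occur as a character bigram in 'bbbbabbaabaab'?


Scanning 'bbbbabbaabaab' for bigram 'bb':
  Position 0: 'bb' -> MATCH
  Position 1: 'bb' -> MATCH
  Position 2: 'bb' -> MATCH
  Position 3: 'ba' -> no
  Position 4: 'ab' -> no
  Position 5: 'bb' -> MATCH
  Position 6: 'ba' -> no
  Position 7: 'aa' -> no
  Position 8: 'ab' -> no
  Position 9: 'ba' -> no
  Position 10: 'aa' -> no
  Position 11: 'ab' -> no
Total matches: 4

4


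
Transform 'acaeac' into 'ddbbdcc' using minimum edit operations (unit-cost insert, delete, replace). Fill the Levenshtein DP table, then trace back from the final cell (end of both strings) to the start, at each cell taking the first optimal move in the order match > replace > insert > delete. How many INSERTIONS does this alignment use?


Edit distance = 6. Backtracking from cell (6, 7) with preference match > replace > insert > delete,
then listing the resulting alignment 'acaeac' -> 'ddbbdcc' left to right:
  Step 1: insert 'd' [insertion #1]
  Step 2: replace a->d
  Step 3: replace c->b
  Step 4: replace a->b
  Step 5: replace e->d
  Step 6: replace a->c
  Step 7: keep 'c'
Total insertions: 1

1


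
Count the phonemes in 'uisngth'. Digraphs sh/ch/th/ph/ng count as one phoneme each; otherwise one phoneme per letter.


Parsing 'uisngth' greedily, digraphs first:
  'u' -> vowel phoneme (phonemes so far: 1)
  'i' -> vowel phoneme (phonemes so far: 2)
  's' -> consonant phoneme (phonemes so far: 3)
  'ng' -> digraph (1 consonant phoneme) (phonemes so far: 4)
  'th' -> digraph (1 consonant phoneme) (phonemes so far: 5)
Total phonemes: 5

5


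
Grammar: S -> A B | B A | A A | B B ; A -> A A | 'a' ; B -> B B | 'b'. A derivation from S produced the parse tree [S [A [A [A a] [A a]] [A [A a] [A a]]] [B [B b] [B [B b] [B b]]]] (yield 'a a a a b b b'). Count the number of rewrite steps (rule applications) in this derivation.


Every bracketed nonterminal node [X ...] in the tree is produced by exactly one rule application.
Reading the tree off as a leftmost derivation:
  Step 1: S  =>  A B   (applied S -> A B)
  Step 2: A B  =>  A A B   (applied A -> A A)
  Step 3: A A B  =>  A A A B   (applied A -> A A)
  Step 4: A A A B  =>  a A A B   (applied A -> a)
  Step 5: a A A B  =>  a a A B   (applied A -> a)
  Step 6: a a A B  =>  a a A A B   (applied A -> A A)
  Step 7: a a A A B  =>  a a a A B   (applied A -> a)
  Step 8: a a a A B  =>  a a a a B   (applied A -> a)
  Step 9: a a a a B  =>  a a a a B B   (applied B -> B B)
  Step 10: a a a a B B  =>  a a a a b B   (applied B -> b)
  Step 11: a a a a b B  =>  a a a a b B B   (applied B -> B B)
  Step 12: a a a a b B B  =>  a a a a b b B   (applied B -> b)
  Step 13: a a a a b b B  =>  a a a a b b b   (applied B -> b)
Final yield: a a a a b b b
Total rewrite steps: 13

13


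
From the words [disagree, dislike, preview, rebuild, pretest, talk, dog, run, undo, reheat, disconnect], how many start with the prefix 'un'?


Checking each word for prefix 'un':
  'disagree' -> no (count: 0)
  'dislike' -> no (count: 0)
  'preview' -> no (count: 0)
  'rebuild' -> no (count: 0)
  'pretest' -> no (count: 0)
  'talk' -> no (count: 0)
  'dog' -> no (count: 0)
  'run' -> no (count: 0)
  'undo' -> YES, starts with 'un' (count: 1)
  'reheat' -> no (count: 1)
  'disconnect' -> no (count: 1)
Total with prefix 'un': 1

1
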